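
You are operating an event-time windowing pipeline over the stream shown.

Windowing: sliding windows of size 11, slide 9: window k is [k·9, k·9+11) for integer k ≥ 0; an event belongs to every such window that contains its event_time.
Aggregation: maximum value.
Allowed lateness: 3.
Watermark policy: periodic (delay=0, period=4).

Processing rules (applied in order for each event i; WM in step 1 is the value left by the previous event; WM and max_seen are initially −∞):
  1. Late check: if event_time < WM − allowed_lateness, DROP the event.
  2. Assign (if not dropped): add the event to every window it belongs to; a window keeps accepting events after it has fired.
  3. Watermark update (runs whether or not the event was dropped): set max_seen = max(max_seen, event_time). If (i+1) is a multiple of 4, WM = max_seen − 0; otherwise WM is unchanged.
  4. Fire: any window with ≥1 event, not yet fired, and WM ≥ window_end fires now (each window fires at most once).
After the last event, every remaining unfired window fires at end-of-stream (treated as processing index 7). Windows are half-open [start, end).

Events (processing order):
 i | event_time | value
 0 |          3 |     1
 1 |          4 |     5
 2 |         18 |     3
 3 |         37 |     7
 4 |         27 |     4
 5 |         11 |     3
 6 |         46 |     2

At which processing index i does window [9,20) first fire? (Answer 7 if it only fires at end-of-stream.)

3

i=0 t=3 v=1: → [0,11); WM=−∞
i=1 t=4 v=5: → [0,11); WM=−∞
i=2 t=18 v=3: → [18,29),[9,20); WM=−∞
i=3 t=37 v=7: → [36,47),[27,38); WM=37; [0,11) fires=5 [9,20) fires=3 [18,29) fires=3
i=4 t=27 v=4: DROP (t<37-3); WM=37
i=5 t=11 v=3: DROP (t<37-3); WM=37
i=6 t=46 v=2: → [45,56),[36,47); WM=37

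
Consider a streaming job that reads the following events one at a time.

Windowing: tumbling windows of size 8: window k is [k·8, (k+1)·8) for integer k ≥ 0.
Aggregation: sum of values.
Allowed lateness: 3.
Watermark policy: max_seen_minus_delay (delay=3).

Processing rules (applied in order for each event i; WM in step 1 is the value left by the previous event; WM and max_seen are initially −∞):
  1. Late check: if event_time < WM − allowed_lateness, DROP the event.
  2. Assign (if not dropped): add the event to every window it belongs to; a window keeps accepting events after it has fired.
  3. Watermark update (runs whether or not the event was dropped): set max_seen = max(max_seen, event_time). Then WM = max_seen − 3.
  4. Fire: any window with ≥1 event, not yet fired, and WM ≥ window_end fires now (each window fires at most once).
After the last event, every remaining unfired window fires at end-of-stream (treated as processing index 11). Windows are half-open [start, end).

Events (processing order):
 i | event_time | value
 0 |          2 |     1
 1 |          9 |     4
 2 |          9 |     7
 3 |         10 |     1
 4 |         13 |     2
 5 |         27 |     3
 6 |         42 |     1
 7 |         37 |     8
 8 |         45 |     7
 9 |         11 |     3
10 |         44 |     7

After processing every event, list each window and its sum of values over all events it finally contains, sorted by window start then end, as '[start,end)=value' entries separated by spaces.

[0,8)=1 [8,16)=14 [24,32)=3 [32,40)=8 [40,48)=15

i=0 t=2 v=1: → [0,8); WM=-1
i=1 t=9 v=4: → [8,16); WM=6
i=2 t=9 v=7: → [8,16); WM=6
i=3 t=10 v=1: → [8,16); WM=7
i=4 t=13 v=2: → [8,16); WM=10; [0,8) fires=1
i=5 t=27 v=3: → [24,32); WM=24; [8,16) fires=14
i=6 t=42 v=1: → [40,48); WM=39; [24,32) fires=3
i=7 t=37 v=8: → [32,40); WM=39
i=8 t=45 v=7: → [40,48); WM=42; [32,40) fires=8
i=9 t=11 v=3: DROP (t<42-3); WM=42
i=10 t=44 v=7: → [40,48); WM=42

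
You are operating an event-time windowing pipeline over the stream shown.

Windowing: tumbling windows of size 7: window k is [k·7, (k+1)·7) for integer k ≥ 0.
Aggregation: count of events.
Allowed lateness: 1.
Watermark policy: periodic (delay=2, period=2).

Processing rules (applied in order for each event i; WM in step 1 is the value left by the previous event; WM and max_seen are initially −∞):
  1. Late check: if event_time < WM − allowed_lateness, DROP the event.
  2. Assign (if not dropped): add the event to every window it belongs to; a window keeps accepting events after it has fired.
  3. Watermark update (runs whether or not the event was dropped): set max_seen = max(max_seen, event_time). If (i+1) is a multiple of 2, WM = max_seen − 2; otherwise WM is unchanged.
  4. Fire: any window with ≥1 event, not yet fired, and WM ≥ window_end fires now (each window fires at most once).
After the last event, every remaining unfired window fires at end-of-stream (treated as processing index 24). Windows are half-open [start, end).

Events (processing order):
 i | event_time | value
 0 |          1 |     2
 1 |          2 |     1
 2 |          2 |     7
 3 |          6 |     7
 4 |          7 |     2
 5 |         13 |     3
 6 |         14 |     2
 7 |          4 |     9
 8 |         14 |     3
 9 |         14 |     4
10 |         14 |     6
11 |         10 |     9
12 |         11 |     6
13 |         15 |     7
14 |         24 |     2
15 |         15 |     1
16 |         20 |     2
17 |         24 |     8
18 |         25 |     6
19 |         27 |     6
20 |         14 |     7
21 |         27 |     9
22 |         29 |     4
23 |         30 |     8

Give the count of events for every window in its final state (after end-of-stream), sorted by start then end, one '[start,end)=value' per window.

[0,7)=4 [7,14)=3 [14,21)=6 [21,28)=5 [28,35)=2

i=0 t=1 v=2: → [0,7); WM=−∞
i=1 t=2 v=1: → [0,7); WM=0
i=2 t=2 v=7: → [0,7); WM=0
i=3 t=6 v=7: → [0,7); WM=4
i=4 t=7 v=2: → [7,14); WM=4
i=5 t=13 v=3: → [7,14); WM=11; [0,7) fires=4
i=6 t=14 v=2: → [14,21); WM=11
i=7 t=4 v=9: DROP (t<11-1); WM=12
i=8 t=14 v=3: → [14,21); WM=12
i=9 t=14 v=4: → [14,21); WM=12
i=10 t=14 v=6: → [14,21); WM=12
i=11 t=10 v=9: DROP (t<12-1); WM=12
i=12 t=11 v=6: → [7,14); WM=12
i=13 t=15 v=7: → [14,21); WM=13
i=14 t=24 v=2: → [21,28); WM=13
i=15 t=15 v=1: → [14,21); WM=22; [7,14) fires=3 [14,21) fires=6
i=16 t=20 v=2: DROP (t<22-1); WM=22
i=17 t=24 v=8: → [21,28); WM=22
i=18 t=25 v=6: → [21,28); WM=22
i=19 t=27 v=6: → [21,28); WM=25
i=20 t=14 v=7: DROP (t<25-1); WM=25
i=21 t=27 v=9: → [21,28); WM=25
i=22 t=29 v=4: → [28,35); WM=25
i=23 t=30 v=8: → [28,35); WM=28; [21,28) fires=5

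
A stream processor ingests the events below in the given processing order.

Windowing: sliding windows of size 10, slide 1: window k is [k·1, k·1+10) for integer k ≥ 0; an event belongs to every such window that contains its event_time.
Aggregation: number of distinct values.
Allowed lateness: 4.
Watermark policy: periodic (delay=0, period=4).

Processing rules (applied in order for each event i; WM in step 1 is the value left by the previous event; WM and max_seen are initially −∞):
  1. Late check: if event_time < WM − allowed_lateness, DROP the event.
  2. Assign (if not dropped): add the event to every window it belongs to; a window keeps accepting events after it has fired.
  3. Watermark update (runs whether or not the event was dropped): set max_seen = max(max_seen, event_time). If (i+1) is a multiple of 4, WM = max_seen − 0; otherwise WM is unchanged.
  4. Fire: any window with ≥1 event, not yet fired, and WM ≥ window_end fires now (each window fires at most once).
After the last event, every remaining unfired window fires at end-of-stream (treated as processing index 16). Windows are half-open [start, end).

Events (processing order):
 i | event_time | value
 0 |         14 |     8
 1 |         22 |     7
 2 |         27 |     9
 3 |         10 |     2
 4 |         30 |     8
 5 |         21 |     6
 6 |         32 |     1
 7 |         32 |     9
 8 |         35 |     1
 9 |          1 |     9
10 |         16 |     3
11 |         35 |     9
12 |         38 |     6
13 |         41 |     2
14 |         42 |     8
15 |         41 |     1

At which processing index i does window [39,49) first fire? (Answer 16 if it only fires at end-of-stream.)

16

i=0 t=14 v=8: → [14,24),[13,23),[12,22),[11,21),[10,20),[9,19),[8,18),[7,17),[6,16),[5,15); WM=−∞
i=1 t=22 v=7: → [22,32),[21,31),[20,30),[19,29),[18,28),[17,27),[16,26),[15,25),[14,24),[13,23); WM=−∞
i=2 t=27 v=9: → [27,37),[26,36),[25,35),[24,34),[23,33),[22,32),[21,31),[20,30),[19,29),[18,28); WM=−∞
i=3 t=10 v=2: → [10,20),[9,19),[8,18),[7,17),[6,16),[5,15),[4,14),[3,13),[2,12),[1,11); WM=27; [1,11) fires=1 [2,12) fires=1 [3,13) fires=1 [4,14) fires=1 [5,15) fires=2 [6,16) fires=2 [7,17) fires=2 [8,18) fires=2 [9,19) fires=2 [10,20) fires=2 [11,21) fires=1 [12,22) fires=1 [13,23) fires=2 [14,24) fires=2 [15,25) fires=1 [16,26) fires=1 [17,27) fires=1
i=4 t=30 v=8: → [30,40),[29,39),[28,38),[27,37),[26,36),[25,35),[24,34),[23,33),[22,32),[21,31); WM=27
i=5 t=21 v=6: DROP (t<27-4); WM=27
i=6 t=32 v=1: → [32,42),[31,41),[30,40),[29,39),[28,38),[27,37),[26,36),[25,35),[24,34),[23,33); WM=27
i=7 t=32 v=9: → [32,42),[31,41),[30,40),[29,39),[28,38),[27,37),[26,36),[25,35),[24,34),[23,33); WM=32; [18,28) fires=2 [19,29) fires=2 [20,30) fires=2 [21,31) fires=3 [22,32) fires=3
i=8 t=35 v=1: → [35,45),[34,44),[33,43),[32,42),[31,41),[30,40),[29,39),[28,38),[27,37),[26,36); WM=32
i=9 t=1 v=9: DROP (t<32-4); WM=32
i=10 t=16 v=3: DROP (t<32-4); WM=32
i=11 t=35 v=9: → [35,45),[34,44),[33,43),[32,42),[31,41),[30,40),[29,39),[28,38),[27,37),[26,36); WM=35; [23,33) fires=3 [24,34) fires=3 [25,35) fires=3
i=12 t=38 v=6: → [38,48),[37,47),[36,46),[35,45),[34,44),[33,43),[32,42),[31,41),[30,40),[29,39); WM=35
i=13 t=41 v=2: → [41,51),[40,50),[39,49),[38,48),[37,47),[36,46),[35,45),[34,44),[33,43),[32,42); WM=35
i=14 t=42 v=8: → [42,52),[41,51),[40,50),[39,49),[38,48),[37,47),[36,46),[35,45),[34,44),[33,43); WM=35
i=15 t=41 v=1: → [41,51),[40,50),[39,49),[38,48),[37,47),[36,46),[35,45),[34,44),[33,43),[32,42); WM=42; [26,36) fires=3 [27,37) fires=3 [28,38) fires=3 [29,39) fires=4 [30,40) fires=4 [31,41) fires=3 [32,42) fires=4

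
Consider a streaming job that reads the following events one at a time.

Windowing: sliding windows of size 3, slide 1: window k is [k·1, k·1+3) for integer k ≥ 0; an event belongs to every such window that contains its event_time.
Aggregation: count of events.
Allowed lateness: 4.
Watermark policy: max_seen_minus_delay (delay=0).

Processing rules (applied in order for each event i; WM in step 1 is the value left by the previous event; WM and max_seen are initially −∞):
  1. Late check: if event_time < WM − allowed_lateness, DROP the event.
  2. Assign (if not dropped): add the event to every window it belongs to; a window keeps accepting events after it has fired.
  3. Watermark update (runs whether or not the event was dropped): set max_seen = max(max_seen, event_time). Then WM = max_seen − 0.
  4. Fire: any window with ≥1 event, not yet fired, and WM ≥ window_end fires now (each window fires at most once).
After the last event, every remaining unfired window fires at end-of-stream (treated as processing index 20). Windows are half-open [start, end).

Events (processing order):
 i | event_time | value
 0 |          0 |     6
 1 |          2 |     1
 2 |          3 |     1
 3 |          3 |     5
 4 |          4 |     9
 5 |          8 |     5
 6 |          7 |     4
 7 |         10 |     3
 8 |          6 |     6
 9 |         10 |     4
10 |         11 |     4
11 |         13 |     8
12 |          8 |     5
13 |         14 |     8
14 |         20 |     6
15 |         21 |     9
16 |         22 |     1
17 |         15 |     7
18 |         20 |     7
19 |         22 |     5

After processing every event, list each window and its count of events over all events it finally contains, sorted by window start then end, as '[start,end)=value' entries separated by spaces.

[0,3)=2 [1,4)=3 [2,5)=4 [3,6)=3 [4,7)=2 [5,8)=2 [6,9)=3 [7,10)=2 [8,11)=3 [9,12)=3 [10,13)=3 [11,14)=2 [12,15)=2 [13,16)=2 [14,17)=1 [18,21)=2 [19,22)=3 [20,23)=5 [21,24)=3 [22,25)=2

i=0 t=0 v=6: → [0,3); WM=0
i=1 t=2 v=1: → [2,5),[1,4),[0,3); WM=2
i=2 t=3 v=1: → [3,6),[2,5),[1,4); WM=3; [0,3) fires=2
i=3 t=3 v=5: → [3,6),[2,5),[1,4); WM=3
i=4 t=4 v=9: → [4,7),[3,6),[2,5); WM=4; [1,4) fires=3
i=5 t=8 v=5: → [8,11),[7,10),[6,9); WM=8; [2,5) fires=4 [3,6) fires=3 [4,7) fires=1
i=6 t=7 v=4: → [7,10),[6,9),[5,8); WM=8; [5,8) fires=1
i=7 t=10 v=3: → [10,13),[9,12),[8,11); WM=10; [6,9) fires=2 [7,10) fires=2
i=8 t=6 v=6: → [6,9),[5,8),[4,7); WM=10
i=9 t=10 v=4: → [10,13),[9,12),[8,11); WM=10
i=10 t=11 v=4: → [11,14),[10,13),[9,12); WM=11; [8,11) fires=3
i=11 t=13 v=8: → [13,16),[12,15),[11,14); WM=13; [9,12) fires=3 [10,13) fires=3
i=12 t=8 v=5: DROP (t<13-4); WM=13
i=13 t=14 v=8: → [14,17),[13,16),[12,15); WM=14; [11,14) fires=2
i=14 t=20 v=6: → [20,23),[19,22),[18,21); WM=20; [12,15) fires=2 [13,16) fires=2 [14,17) fires=1
i=15 t=21 v=9: → [21,24),[20,23),[19,22); WM=21; [18,21) fires=1
i=16 t=22 v=1: → [22,25),[21,24),[20,23); WM=22; [19,22) fires=2
i=17 t=15 v=7: DROP (t<22-4); WM=22
i=18 t=20 v=7: → [20,23),[19,22),[18,21); WM=22
i=19 t=22 v=5: → [22,25),[21,24),[20,23); WM=22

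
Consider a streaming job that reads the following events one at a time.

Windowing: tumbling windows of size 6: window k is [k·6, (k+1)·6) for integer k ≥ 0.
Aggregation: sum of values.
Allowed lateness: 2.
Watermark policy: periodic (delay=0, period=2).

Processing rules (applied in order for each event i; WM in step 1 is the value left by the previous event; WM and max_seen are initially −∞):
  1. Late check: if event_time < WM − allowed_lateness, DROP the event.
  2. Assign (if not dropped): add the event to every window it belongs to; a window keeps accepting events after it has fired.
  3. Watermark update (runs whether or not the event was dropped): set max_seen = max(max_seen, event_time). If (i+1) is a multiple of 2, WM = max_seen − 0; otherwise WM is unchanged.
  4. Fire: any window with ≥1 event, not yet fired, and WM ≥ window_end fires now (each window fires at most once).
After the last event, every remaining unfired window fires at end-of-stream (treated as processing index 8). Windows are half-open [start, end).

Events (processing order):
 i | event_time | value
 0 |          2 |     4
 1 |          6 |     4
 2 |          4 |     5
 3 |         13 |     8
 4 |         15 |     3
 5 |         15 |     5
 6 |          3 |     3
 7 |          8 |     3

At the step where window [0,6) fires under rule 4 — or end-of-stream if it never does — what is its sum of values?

i=0 t=2 v=4: → [0,6); WM=−∞
i=1 t=6 v=4: → [6,12); WM=6; [0,6) fires=4
i=2 t=4 v=5: → [0,6); WM=6
i=3 t=13 v=8: → [12,18); WM=13; [6,12) fires=4
i=4 t=15 v=3: → [12,18); WM=13
i=5 t=15 v=5: → [12,18); WM=15
i=6 t=3 v=3: DROP (t<15-2); WM=15
i=7 t=8 v=3: DROP (t<15-2); WM=15

4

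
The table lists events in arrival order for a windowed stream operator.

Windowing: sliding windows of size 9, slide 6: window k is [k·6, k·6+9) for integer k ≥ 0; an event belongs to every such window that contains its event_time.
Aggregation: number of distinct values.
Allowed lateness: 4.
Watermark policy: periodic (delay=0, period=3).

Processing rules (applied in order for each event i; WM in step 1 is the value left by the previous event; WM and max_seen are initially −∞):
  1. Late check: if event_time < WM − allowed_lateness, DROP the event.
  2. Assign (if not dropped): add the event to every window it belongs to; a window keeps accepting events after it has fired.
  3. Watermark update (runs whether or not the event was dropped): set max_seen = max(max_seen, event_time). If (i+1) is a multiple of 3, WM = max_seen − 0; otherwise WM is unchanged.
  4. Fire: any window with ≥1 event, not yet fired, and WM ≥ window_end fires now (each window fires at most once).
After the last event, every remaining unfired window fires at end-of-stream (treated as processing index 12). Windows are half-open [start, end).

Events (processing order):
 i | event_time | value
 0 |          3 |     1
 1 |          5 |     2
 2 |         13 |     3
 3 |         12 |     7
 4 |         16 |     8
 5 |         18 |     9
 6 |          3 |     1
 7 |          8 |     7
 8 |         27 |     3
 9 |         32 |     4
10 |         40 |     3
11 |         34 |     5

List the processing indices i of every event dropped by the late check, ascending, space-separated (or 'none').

6 7

i=0 t=3 v=1: → [0,9); WM=−∞
i=1 t=5 v=2: → [0,9); WM=−∞
i=2 t=13 v=3: → [12,21),[6,15); WM=13; [0,9) fires=2
i=3 t=12 v=7: → [12,21),[6,15); WM=13
i=4 t=16 v=8: → [12,21); WM=13
i=5 t=18 v=9: → [18,27),[12,21); WM=18; [6,15) fires=2
i=6 t=3 v=1: DROP (t<18-4); WM=18
i=7 t=8 v=7: DROP (t<18-4); WM=18
i=8 t=27 v=3: → [24,33); WM=27; [12,21) fires=4 [18,27) fires=1
i=9 t=32 v=4: → [30,39),[24,33); WM=27
i=10 t=40 v=3: → [36,45); WM=27
i=11 t=34 v=5: → [30,39); WM=40; [24,33) fires=2 [30,39) fires=2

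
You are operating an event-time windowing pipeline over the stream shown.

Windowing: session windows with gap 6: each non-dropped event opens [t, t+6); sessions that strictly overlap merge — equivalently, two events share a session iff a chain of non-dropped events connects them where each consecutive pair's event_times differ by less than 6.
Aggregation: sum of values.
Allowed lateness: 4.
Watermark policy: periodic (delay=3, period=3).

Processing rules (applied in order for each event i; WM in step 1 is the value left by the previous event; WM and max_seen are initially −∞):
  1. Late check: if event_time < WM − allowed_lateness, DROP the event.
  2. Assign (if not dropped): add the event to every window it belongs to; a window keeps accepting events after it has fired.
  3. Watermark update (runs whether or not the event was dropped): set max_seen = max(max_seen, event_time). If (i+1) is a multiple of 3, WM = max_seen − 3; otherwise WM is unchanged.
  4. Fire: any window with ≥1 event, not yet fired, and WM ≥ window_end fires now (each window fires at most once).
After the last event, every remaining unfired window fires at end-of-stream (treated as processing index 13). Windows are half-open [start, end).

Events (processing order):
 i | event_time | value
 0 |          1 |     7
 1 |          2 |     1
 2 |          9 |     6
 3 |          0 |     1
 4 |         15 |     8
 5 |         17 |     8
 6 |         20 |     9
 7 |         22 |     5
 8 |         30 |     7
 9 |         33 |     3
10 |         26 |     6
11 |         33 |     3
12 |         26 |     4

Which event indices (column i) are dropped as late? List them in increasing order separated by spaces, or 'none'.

3

i=0 t=1 v=7: → [1,7); WM=−∞
i=1 t=2 v=1: → [1,8); WM=−∞
i=2 t=9 v=6: → [9,15); WM=6
i=3 t=0 v=1: DROP (t<6-4); WM=6
i=4 t=15 v=8: → [15,21); WM=6
i=5 t=17 v=8: → [15,23); WM=14
i=6 t=20 v=9: → [15,26); WM=14
i=7 t=22 v=5: → [15,28); WM=14
i=8 t=30 v=7: → [30,36); WM=27
i=9 t=33 v=3: → [30,39); WM=27
i=10 t=26 v=6: → [15,39); WM=27
i=11 t=33 v=3: → [15,39); WM=30
i=12 t=26 v=4: → [15,39); WM=30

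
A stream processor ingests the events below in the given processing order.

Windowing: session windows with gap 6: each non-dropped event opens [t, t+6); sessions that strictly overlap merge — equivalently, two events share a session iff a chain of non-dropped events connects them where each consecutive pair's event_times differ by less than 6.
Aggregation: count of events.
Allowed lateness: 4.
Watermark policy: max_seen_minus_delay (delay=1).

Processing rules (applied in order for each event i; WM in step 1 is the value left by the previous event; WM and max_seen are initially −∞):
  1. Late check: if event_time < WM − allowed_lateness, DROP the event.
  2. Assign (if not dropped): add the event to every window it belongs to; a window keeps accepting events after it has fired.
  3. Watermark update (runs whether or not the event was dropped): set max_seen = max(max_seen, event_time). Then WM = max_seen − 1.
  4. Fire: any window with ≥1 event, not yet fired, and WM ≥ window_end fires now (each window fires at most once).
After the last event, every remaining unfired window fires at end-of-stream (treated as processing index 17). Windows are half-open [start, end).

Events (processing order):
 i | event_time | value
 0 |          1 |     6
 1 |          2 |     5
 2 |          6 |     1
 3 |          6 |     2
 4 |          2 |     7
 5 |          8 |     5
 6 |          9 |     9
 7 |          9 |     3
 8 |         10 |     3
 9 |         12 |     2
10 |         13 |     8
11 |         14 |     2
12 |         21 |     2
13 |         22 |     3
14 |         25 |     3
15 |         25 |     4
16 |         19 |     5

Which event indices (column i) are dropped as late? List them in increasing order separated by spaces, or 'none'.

i=0 t=1 v=6: → [1,7); WM=0
i=1 t=2 v=5: → [1,8); WM=1
i=2 t=6 v=1: → [1,12); WM=5
i=3 t=6 v=2: → [1,12); WM=5
i=4 t=2 v=7: → [1,12); WM=5
i=5 t=8 v=5: → [1,14); WM=7
i=6 t=9 v=9: → [1,15); WM=8
i=7 t=9 v=3: → [1,15); WM=8
i=8 t=10 v=3: → [1,16); WM=9
i=9 t=12 v=2: → [1,18); WM=11
i=10 t=13 v=8: → [1,19); WM=12
i=11 t=14 v=2: → [1,20); WM=13
i=12 t=21 v=2: → [21,27); WM=20
i=13 t=22 v=3: → [21,28); WM=21
i=14 t=25 v=3: → [21,31); WM=24
i=15 t=25 v=4: → [21,31); WM=24
i=16 t=19 v=5: DROP (t<24-4); WM=24

16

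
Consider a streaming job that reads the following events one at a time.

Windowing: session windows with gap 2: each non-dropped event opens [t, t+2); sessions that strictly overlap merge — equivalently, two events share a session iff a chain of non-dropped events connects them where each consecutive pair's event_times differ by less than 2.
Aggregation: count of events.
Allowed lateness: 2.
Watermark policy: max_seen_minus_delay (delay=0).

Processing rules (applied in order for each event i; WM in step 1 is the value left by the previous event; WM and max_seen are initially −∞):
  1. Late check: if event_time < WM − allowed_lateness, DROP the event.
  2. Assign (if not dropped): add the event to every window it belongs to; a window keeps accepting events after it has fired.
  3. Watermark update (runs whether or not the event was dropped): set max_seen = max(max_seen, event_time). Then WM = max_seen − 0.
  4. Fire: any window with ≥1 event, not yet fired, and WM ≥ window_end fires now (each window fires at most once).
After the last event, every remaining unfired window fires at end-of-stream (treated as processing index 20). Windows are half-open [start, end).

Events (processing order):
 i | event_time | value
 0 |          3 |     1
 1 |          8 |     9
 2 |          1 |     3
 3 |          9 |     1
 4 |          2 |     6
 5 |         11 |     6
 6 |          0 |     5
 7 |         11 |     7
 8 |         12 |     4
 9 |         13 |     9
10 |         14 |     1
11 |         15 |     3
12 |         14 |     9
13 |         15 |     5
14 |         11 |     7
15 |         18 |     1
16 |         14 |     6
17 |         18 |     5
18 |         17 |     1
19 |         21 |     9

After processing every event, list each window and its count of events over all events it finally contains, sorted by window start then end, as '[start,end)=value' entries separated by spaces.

i=0 t=3 v=1: → [3,5); WM=3
i=1 t=8 v=9: → [8,10); WM=8
i=2 t=1 v=3: DROP (t<8-2); WM=8
i=3 t=9 v=1: → [8,11); WM=9
i=4 t=2 v=6: DROP (t<9-2); WM=9
i=5 t=11 v=6: → [11,13); WM=11
i=6 t=0 v=5: DROP (t<11-2); WM=11
i=7 t=11 v=7: → [11,13); WM=11
i=8 t=12 v=4: → [11,14); WM=12
i=9 t=13 v=9: → [11,15); WM=13
i=10 t=14 v=1: → [11,16); WM=14
i=11 t=15 v=3: → [11,17); WM=15
i=12 t=14 v=9: → [11,17); WM=15
i=13 t=15 v=5: → [11,17); WM=15
i=14 t=11 v=7: DROP (t<15-2); WM=15
i=15 t=18 v=1: → [18,20); WM=18
i=16 t=14 v=6: DROP (t<18-2); WM=18
i=17 t=18 v=5: → [18,20); WM=18
i=18 t=17 v=1: → [17,20); WM=18
i=19 t=21 v=9: → [21,23); WM=21

[3,5)=1 [8,11)=2 [11,17)=8 [17,20)=3 [21,23)=1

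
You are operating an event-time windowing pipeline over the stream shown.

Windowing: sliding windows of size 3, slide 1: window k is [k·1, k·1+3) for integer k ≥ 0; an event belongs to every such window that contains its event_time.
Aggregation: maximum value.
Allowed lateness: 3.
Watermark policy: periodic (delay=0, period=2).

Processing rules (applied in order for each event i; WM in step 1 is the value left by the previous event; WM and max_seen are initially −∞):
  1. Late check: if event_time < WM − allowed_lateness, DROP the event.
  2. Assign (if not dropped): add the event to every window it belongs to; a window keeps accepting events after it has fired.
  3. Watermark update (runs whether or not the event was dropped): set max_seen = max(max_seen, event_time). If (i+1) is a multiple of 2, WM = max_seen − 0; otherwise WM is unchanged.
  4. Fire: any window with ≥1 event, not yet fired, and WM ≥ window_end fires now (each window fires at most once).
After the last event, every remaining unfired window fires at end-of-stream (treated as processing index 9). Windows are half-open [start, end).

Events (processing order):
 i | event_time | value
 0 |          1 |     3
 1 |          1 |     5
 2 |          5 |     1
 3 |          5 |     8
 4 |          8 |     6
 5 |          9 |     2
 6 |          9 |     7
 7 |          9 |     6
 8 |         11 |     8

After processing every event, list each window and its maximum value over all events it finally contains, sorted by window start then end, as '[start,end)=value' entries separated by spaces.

[0,3)=5 [1,4)=5 [3,6)=8 [4,7)=8 [5,8)=8 [6,9)=6 [7,10)=7 [8,11)=7 [9,12)=8 [10,13)=8 [11,14)=8

i=0 t=1 v=3: → [1,4),[0,3); WM=−∞
i=1 t=1 v=5: → [1,4),[0,3); WM=1
i=2 t=5 v=1: → [5,8),[4,7),[3,6); WM=1
i=3 t=5 v=8: → [5,8),[4,7),[3,6); WM=5; [0,3) fires=5 [1,4) fires=5
i=4 t=8 v=6: → [8,11),[7,10),[6,9); WM=5
i=5 t=9 v=2: → [9,12),[8,11),[7,10); WM=9; [3,6) fires=8 [4,7) fires=8 [5,8) fires=8 [6,9) fires=6
i=6 t=9 v=7: → [9,12),[8,11),[7,10); WM=9
i=7 t=9 v=6: → [9,12),[8,11),[7,10); WM=9
i=8 t=11 v=8: → [11,14),[10,13),[9,12); WM=9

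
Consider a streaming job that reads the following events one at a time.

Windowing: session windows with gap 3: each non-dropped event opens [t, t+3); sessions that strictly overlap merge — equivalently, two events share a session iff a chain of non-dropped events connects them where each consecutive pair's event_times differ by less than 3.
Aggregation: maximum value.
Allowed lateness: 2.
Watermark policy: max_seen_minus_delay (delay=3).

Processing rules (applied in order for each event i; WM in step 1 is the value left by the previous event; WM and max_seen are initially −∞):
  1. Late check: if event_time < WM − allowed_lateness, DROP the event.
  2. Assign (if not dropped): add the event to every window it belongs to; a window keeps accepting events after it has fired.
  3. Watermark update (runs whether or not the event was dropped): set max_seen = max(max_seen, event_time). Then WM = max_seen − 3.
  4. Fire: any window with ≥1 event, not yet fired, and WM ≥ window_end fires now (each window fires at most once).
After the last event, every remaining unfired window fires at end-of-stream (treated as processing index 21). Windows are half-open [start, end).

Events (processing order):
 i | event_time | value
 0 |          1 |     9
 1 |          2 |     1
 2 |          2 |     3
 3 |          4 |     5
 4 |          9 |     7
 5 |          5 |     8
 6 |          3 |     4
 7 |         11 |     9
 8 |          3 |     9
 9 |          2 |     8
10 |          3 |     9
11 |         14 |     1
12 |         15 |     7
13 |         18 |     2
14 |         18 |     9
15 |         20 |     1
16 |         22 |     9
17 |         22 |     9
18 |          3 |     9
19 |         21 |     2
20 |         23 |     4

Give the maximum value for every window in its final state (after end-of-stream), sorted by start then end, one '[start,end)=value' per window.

i=0 t=1 v=9: → [1,4); WM=-2
i=1 t=2 v=1: → [1,5); WM=-1
i=2 t=2 v=3: → [1,5); WM=-1
i=3 t=4 v=5: → [1,7); WM=1
i=4 t=9 v=7: → [9,12); WM=6
i=5 t=5 v=8: → [1,8); WM=6
i=6 t=3 v=4: DROP (t<6-2); WM=6
i=7 t=11 v=9: → [9,14); WM=8
i=8 t=3 v=9: DROP (t<8-2); WM=8
i=9 t=2 v=8: DROP (t<8-2); WM=8
i=10 t=3 v=9: DROP (t<8-2); WM=8
i=11 t=14 v=1: → [14,17); WM=11
i=12 t=15 v=7: → [14,18); WM=12
i=13 t=18 v=2: → [18,21); WM=15
i=14 t=18 v=9: → [18,21); WM=15
i=15 t=20 v=1: → [18,23); WM=17
i=16 t=22 v=9: → [18,25); WM=19
i=17 t=22 v=9: → [18,25); WM=19
i=18 t=3 v=9: DROP (t<19-2); WM=19
i=19 t=21 v=2: → [18,25); WM=19
i=20 t=23 v=4: → [18,26); WM=20

[1,8)=9 [9,14)=9 [14,18)=7 [18,26)=9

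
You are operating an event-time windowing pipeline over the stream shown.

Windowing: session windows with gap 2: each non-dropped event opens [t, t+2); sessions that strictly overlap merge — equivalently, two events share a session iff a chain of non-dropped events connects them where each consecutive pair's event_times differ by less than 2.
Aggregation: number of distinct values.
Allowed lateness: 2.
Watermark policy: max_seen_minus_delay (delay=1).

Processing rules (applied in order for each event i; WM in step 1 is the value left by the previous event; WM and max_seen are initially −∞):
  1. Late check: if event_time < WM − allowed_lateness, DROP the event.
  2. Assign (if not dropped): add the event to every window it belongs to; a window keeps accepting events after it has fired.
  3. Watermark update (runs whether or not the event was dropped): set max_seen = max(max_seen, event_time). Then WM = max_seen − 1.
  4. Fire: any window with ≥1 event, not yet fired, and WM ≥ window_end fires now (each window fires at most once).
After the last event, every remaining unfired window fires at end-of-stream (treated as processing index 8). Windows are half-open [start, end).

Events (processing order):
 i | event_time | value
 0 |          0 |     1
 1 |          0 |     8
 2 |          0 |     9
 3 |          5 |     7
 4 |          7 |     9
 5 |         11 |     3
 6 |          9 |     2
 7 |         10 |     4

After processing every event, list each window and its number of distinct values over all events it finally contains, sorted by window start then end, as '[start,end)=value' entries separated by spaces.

i=0 t=0 v=1: → [0,2); WM=-1
i=1 t=0 v=8: → [0,2); WM=-1
i=2 t=0 v=9: → [0,2); WM=-1
i=3 t=5 v=7: → [5,7); WM=4
i=4 t=7 v=9: → [7,9); WM=6
i=5 t=11 v=3: → [11,13); WM=10
i=6 t=9 v=2: → [9,11); WM=10
i=7 t=10 v=4: → [9,13); WM=10

[0,2)=3 [5,7)=1 [7,9)=1 [9,13)=3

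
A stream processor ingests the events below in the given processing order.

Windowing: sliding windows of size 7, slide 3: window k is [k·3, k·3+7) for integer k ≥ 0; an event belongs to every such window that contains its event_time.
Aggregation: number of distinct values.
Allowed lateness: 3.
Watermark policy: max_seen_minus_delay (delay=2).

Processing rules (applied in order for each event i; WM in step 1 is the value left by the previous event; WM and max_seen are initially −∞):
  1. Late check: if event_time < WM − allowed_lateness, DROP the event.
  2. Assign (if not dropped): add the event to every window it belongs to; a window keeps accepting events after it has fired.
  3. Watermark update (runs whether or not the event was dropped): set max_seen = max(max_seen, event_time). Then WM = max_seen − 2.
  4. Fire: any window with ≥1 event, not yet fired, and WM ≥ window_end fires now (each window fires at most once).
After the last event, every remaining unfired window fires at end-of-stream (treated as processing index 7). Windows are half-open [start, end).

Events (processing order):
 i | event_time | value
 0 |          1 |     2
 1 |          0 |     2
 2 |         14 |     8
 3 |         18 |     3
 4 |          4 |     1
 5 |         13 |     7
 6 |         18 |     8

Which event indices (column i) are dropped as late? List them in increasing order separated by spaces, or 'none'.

4

i=0 t=1 v=2: → [0,7); WM=-1
i=1 t=0 v=2: → [0,7); WM=-1
i=2 t=14 v=8: → [12,19),[9,16); WM=12; [0,7) fires=1
i=3 t=18 v=3: → [18,25),[15,22),[12,19); WM=16; [9,16) fires=1
i=4 t=4 v=1: DROP (t<16-3); WM=16
i=5 t=13 v=7: → [12,19),[9,16); WM=16
i=6 t=18 v=8: → [18,25),[15,22),[12,19); WM=16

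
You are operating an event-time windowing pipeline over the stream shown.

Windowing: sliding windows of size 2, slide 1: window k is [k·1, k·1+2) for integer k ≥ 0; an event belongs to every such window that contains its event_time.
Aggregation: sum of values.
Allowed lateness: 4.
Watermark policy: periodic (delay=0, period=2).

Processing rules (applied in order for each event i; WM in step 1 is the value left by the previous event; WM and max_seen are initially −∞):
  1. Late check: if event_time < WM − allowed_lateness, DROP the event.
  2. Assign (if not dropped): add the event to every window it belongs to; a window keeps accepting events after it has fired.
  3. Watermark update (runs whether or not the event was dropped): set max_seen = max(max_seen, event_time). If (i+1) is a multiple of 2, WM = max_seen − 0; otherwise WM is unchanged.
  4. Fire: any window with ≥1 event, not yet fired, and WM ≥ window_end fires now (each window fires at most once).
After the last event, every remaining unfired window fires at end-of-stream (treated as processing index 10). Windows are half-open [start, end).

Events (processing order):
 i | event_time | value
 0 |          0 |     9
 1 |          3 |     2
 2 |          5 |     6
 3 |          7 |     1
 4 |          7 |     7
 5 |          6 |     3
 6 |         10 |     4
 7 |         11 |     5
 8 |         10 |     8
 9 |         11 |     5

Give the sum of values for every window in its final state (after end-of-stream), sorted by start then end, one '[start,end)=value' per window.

i=0 t=0 v=9: → [0,2); WM=−∞
i=1 t=3 v=2: → [3,5),[2,4); WM=3; [0,2) fires=9
i=2 t=5 v=6: → [5,7),[4,6); WM=3
i=3 t=7 v=1: → [7,9),[6,8); WM=7; [2,4) fires=2 [3,5) fires=2 [4,6) fires=6 [5,7) fires=6
i=4 t=7 v=7: → [7,9),[6,8); WM=7
i=5 t=6 v=3: → [6,8),[5,7); WM=7
i=6 t=10 v=4: → [10,12),[9,11); WM=7
i=7 t=11 v=5: → [11,13),[10,12); WM=11; [6,8) fires=11 [7,9) fires=8 [9,11) fires=4
i=8 t=10 v=8: → [10,12),[9,11); WM=11
i=9 t=11 v=5: → [11,13),[10,12); WM=11

[0,2)=9 [2,4)=2 [3,5)=2 [4,6)=6 [5,7)=9 [6,8)=11 [7,9)=8 [9,11)=12 [10,12)=22 [11,13)=10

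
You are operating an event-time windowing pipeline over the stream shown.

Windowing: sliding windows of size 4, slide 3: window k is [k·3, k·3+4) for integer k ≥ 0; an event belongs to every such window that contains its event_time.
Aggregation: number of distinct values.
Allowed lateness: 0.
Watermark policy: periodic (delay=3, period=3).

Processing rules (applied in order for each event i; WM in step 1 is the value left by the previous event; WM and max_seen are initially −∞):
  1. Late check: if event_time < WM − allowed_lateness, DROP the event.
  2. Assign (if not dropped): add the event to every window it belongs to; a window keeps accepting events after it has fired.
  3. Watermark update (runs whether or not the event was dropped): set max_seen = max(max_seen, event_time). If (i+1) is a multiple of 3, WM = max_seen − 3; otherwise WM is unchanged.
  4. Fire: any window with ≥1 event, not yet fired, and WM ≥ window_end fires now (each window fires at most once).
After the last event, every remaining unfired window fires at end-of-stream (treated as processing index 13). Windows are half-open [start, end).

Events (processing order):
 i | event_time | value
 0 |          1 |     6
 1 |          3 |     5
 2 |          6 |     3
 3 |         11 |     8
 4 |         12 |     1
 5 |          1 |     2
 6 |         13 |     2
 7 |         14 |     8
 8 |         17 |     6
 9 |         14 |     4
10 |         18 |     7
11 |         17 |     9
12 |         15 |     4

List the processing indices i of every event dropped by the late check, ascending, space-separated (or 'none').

5

i=0 t=1 v=6: → [0,4); WM=−∞
i=1 t=3 v=5: → [3,7),[0,4); WM=−∞
i=2 t=6 v=3: → [6,10),[3,7); WM=3
i=3 t=11 v=8: → [9,13); WM=3
i=4 t=12 v=1: → [12,16),[9,13); WM=3
i=5 t=1 v=2: DROP (t<3-0); WM=9; [0,4) fires=2 [3,7) fires=2
i=6 t=13 v=2: → [12,16); WM=9
i=7 t=14 v=8: → [12,16); WM=9
i=8 t=17 v=6: → [15,19); WM=14; [6,10) fires=1 [9,13) fires=2
i=9 t=14 v=4: → [12,16); WM=14
i=10 t=18 v=7: → [18,22),[15,19); WM=14
i=11 t=17 v=9: → [15,19); WM=15
i=12 t=15 v=4: → [15,19),[12,16); WM=15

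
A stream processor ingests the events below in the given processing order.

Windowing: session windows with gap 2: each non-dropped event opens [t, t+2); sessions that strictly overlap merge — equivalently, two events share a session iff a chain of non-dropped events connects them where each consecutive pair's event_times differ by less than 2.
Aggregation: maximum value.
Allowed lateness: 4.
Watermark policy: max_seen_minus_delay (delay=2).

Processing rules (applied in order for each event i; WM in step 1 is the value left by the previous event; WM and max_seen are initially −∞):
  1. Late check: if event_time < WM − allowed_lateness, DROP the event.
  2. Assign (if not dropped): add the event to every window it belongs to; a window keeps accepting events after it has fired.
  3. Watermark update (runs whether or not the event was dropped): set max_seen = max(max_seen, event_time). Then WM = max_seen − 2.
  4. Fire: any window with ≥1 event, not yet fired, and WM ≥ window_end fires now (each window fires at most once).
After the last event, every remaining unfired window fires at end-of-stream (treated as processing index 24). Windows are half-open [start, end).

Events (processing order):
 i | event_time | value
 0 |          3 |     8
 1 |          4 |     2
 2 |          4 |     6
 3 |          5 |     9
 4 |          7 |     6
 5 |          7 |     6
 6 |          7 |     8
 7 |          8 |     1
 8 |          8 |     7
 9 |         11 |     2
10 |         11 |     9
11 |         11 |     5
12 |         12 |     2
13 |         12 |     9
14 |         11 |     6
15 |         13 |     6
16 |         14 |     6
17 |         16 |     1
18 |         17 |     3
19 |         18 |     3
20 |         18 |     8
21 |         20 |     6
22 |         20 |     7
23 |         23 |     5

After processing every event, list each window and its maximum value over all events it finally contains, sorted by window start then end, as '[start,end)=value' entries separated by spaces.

[3,7)=9 [7,10)=8 [11,16)=9 [16,20)=8 [20,22)=7 [23,25)=5

i=0 t=3 v=8: → [3,5); WM=1
i=1 t=4 v=2: → [3,6); WM=2
i=2 t=4 v=6: → [3,6); WM=2
i=3 t=5 v=9: → [3,7); WM=3
i=4 t=7 v=6: → [7,9); WM=5
i=5 t=7 v=6: → [7,9); WM=5
i=6 t=7 v=8: → [7,9); WM=5
i=7 t=8 v=1: → [7,10); WM=6
i=8 t=8 v=7: → [7,10); WM=6
i=9 t=11 v=2: → [11,13); WM=9
i=10 t=11 v=9: → [11,13); WM=9
i=11 t=11 v=5: → [11,13); WM=9
i=12 t=12 v=2: → [11,14); WM=10
i=13 t=12 v=9: → [11,14); WM=10
i=14 t=11 v=6: → [11,14); WM=10
i=15 t=13 v=6: → [11,15); WM=11
i=16 t=14 v=6: → [11,16); WM=12
i=17 t=16 v=1: → [16,18); WM=14
i=18 t=17 v=3: → [16,19); WM=15
i=19 t=18 v=3: → [16,20); WM=16
i=20 t=18 v=8: → [16,20); WM=16
i=21 t=20 v=6: → [20,22); WM=18
i=22 t=20 v=7: → [20,22); WM=18
i=23 t=23 v=5: → [23,25); WM=21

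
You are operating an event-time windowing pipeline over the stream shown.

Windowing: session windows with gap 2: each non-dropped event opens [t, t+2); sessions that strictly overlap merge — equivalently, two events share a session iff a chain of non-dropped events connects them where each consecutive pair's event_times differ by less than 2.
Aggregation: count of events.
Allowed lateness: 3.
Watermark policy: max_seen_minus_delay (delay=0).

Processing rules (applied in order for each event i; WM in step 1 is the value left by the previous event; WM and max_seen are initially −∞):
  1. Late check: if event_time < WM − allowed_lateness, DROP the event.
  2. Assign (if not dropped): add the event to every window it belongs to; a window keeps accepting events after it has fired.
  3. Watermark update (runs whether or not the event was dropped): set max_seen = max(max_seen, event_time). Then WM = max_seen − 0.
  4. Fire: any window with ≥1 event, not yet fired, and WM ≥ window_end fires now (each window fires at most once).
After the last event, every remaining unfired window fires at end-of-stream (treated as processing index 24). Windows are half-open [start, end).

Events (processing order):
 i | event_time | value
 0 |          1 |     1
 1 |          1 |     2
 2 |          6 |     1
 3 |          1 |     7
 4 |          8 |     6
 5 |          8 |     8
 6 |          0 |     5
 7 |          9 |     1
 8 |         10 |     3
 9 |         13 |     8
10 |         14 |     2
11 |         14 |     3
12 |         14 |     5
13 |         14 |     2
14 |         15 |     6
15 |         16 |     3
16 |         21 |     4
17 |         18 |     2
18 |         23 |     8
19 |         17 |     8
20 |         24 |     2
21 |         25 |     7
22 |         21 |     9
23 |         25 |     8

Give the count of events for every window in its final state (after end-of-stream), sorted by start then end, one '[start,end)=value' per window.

[1,3)=2 [6,8)=1 [8,12)=4 [13,18)=7 [18,20)=1 [21,23)=1 [23,27)=4

i=0 t=1 v=1: → [1,3); WM=1
i=1 t=1 v=2: → [1,3); WM=1
i=2 t=6 v=1: → [6,8); WM=6
i=3 t=1 v=7: DROP (t<6-3); WM=6
i=4 t=8 v=6: → [8,10); WM=8
i=5 t=8 v=8: → [8,10); WM=8
i=6 t=0 v=5: DROP (t<8-3); WM=8
i=7 t=9 v=1: → [8,11); WM=9
i=8 t=10 v=3: → [8,12); WM=10
i=9 t=13 v=8: → [13,15); WM=13
i=10 t=14 v=2: → [13,16); WM=14
i=11 t=14 v=3: → [13,16); WM=14
i=12 t=14 v=5: → [13,16); WM=14
i=13 t=14 v=2: → [13,16); WM=14
i=14 t=15 v=6: → [13,17); WM=15
i=15 t=16 v=3: → [13,18); WM=16
i=16 t=21 v=4: → [21,23); WM=21
i=17 t=18 v=2: → [18,20); WM=21
i=18 t=23 v=8: → [23,25); WM=23
i=19 t=17 v=8: DROP (t<23-3); WM=23
i=20 t=24 v=2: → [23,26); WM=24
i=21 t=25 v=7: → [23,27); WM=25
i=22 t=21 v=9: DROP (t<25-3); WM=25
i=23 t=25 v=8: → [23,27); WM=25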